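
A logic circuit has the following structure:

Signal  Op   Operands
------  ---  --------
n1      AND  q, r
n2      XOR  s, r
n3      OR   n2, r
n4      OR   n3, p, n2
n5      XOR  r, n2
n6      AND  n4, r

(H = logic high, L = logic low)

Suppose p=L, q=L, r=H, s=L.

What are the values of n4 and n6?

n4 = H, n6 = H

n2 = s XOR r = L XOR H = H
n3 = n2 OR r = H OR H = H
n4 = n3 OR p OR n2 = H OR L OR H = H
n6 = n4 AND r = H AND H = H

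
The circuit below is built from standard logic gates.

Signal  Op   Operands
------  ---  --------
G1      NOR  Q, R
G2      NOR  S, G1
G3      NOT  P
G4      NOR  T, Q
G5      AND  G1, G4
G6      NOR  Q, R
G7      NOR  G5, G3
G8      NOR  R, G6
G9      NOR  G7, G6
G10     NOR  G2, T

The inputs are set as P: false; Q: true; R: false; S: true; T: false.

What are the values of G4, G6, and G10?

G4 = false, G6 = false, G10 = true

G1 = Q NOR R = true NOR false = false
G2 = S NOR G1 = true NOR false = false
G4 = T NOR Q = false NOR true = false
G6 = Q NOR R = true NOR false = false
G10 = G2 NOR T = false NOR false = true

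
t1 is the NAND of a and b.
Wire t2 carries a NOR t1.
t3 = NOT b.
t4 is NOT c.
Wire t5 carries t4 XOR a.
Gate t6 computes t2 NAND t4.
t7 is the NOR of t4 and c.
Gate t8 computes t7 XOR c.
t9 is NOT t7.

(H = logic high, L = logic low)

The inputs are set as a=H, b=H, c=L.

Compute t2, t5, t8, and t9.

t2 = L; t5 = L; t8 = L; t9 = H

t1 = a NAND b = H NAND H = L
t2 = a NOR t1 = H NOR L = L
t4 = NOT c = NOT L = H
t5 = t4 XOR a = H XOR H = L
t7 = t4 NOR c = H NOR L = L
t8 = t7 XOR c = L XOR L = L
t9 = NOT t7 = NOT L = H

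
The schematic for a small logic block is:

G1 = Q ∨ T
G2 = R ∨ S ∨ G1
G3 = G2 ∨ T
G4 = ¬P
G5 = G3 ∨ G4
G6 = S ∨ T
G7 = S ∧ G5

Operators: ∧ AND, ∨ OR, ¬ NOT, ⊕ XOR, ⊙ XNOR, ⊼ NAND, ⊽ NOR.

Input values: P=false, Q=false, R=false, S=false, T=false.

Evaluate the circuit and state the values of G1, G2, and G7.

G1 = false, G2 = false, G7 = false

G1 = Q OR T = false OR false = false
G2 = R OR S OR G1 = false OR false OR false = false
G3 = G2 OR T = false OR false = false
G4 = NOT P = NOT false = true
G5 = G3 OR G4 = false OR true = true
G7 = S AND G5 = false AND true = false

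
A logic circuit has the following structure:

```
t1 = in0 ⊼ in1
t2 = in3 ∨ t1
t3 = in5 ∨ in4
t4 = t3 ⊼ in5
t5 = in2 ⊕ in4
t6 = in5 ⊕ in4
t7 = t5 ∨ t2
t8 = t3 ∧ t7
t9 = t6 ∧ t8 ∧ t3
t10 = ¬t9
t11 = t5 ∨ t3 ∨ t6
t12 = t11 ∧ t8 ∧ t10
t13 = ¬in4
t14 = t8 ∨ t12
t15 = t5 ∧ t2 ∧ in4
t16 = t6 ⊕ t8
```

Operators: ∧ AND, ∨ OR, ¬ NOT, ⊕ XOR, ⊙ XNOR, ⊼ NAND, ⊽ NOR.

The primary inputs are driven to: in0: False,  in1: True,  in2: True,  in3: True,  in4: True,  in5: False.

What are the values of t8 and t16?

t1 = in0 NAND in1 = False NAND True = True
t2 = in3 OR t1 = True OR True = True
t3 = in5 OR in4 = False OR True = True
t5 = in2 XOR in4 = True XOR True = False
t6 = in5 XOR in4 = False XOR True = True
t7 = t5 OR t2 = False OR True = True
t8 = t3 AND t7 = True AND True = True
t16 = t6 XOR t8 = True XOR True = False

t8 = True; t16 = False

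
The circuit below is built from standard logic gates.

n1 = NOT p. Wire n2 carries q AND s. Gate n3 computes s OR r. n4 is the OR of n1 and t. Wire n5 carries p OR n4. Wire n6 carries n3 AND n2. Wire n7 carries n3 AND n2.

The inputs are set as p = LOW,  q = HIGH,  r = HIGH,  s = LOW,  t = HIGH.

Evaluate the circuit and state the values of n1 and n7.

n1 = NOT p = NOT LOW = HIGH
n2 = q AND s = HIGH AND LOW = LOW
n3 = s OR r = LOW OR HIGH = HIGH
n7 = n3 AND n2 = HIGH AND LOW = LOW

n1 = HIGH  n7 = LOW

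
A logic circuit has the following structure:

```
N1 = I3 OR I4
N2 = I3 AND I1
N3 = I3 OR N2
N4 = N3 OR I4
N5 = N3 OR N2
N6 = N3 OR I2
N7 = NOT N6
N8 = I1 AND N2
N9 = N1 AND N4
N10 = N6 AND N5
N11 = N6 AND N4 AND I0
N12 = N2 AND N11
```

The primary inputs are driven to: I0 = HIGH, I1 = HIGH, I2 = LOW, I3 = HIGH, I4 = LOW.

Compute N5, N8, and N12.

N5 = HIGH; N8 = HIGH; N12 = HIGH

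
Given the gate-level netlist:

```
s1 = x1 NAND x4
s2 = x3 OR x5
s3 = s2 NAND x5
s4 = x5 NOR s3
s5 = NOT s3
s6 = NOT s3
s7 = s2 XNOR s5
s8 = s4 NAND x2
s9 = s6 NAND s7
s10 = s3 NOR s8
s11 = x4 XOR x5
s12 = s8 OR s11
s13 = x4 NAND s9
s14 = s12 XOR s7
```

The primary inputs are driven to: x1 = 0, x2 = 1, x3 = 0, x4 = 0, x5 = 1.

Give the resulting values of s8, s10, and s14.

s8 = 1, s10 = 0, s14 = 0

s2 = x3 OR x5 = 0 OR 1 = 1
s3 = s2 NAND x5 = 1 NAND 1 = 0
s4 = x5 NOR s3 = 1 NOR 0 = 0
s5 = NOT s3 = NOT 0 = 1
s7 = s2 XNOR s5 = 1 XNOR 1 = 1
s8 = s4 NAND x2 = 0 NAND 1 = 1
s10 = s3 NOR s8 = 0 NOR 1 = 0
s11 = x4 XOR x5 = 0 XOR 1 = 1
s12 = s8 OR s11 = 1 OR 1 = 1
s14 = s12 XOR s7 = 1 XOR 1 = 0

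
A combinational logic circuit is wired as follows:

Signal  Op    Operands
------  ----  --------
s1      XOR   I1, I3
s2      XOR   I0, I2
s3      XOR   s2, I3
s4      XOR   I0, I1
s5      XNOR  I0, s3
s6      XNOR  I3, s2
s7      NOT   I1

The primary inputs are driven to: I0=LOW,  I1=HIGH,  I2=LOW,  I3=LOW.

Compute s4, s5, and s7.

s2 = I0 XOR I2 = LOW XOR LOW = LOW
s3 = s2 XOR I3 = LOW XOR LOW = LOW
s4 = I0 XOR I1 = LOW XOR HIGH = HIGH
s5 = I0 XNOR s3 = LOW XNOR LOW = HIGH
s7 = NOT I1 = NOT HIGH = LOW

s4 = HIGH; s5 = HIGH; s7 = LOW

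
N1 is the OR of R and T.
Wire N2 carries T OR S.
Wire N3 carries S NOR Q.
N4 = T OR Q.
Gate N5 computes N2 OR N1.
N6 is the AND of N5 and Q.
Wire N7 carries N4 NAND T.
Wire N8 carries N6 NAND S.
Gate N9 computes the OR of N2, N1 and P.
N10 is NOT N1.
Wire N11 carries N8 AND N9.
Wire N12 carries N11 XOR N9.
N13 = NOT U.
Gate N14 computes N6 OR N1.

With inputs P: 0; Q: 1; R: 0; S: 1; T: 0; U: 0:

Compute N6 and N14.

N1 = R OR T = 0 OR 0 = 0
N2 = T OR S = 0 OR 1 = 1
N5 = N2 OR N1 = 1 OR 0 = 1
N6 = N5 AND Q = 1 AND 1 = 1
N14 = N6 OR N1 = 1 OR 0 = 1

N6 = 1  N14 = 1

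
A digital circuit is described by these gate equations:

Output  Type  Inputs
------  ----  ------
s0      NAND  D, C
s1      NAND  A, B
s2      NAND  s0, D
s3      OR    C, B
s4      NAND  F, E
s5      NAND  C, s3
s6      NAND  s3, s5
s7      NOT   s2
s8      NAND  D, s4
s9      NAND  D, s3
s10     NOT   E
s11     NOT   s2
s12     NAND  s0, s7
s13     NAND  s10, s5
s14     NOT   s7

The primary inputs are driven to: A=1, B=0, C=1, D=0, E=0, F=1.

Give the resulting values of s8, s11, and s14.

s0 = D NAND C = 0 NAND 1 = 1
s2 = s0 NAND D = 1 NAND 0 = 1
s4 = F NAND E = 1 NAND 0 = 1
s7 = NOT s2 = NOT 1 = 0
s8 = D NAND s4 = 0 NAND 1 = 1
s11 = NOT s2 = NOT 1 = 0
s14 = NOT s7 = NOT 0 = 1

s8 = 1, s11 = 0, s14 = 1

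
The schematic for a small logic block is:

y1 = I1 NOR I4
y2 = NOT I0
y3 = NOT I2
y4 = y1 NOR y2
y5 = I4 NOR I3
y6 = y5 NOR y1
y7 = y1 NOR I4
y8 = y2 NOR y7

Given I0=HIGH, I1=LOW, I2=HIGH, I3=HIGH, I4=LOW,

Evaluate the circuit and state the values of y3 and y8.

y3 = LOW  y8 = HIGH

y1 = I1 NOR I4 = LOW NOR LOW = HIGH
y2 = NOT I0 = NOT HIGH = LOW
y3 = NOT I2 = NOT HIGH = LOW
y7 = y1 NOR I4 = HIGH NOR LOW = LOW
y8 = y2 NOR y7 = LOW NOR LOW = HIGH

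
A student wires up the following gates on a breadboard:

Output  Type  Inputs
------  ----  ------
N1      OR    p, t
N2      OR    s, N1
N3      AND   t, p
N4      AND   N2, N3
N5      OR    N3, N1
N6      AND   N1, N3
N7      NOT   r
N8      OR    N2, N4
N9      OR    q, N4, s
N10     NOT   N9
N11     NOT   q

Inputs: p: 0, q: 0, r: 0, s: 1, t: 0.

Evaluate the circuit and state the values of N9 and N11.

N9 = 1, N11 = 1

N1 = p OR t = 0 OR 0 = 0
N2 = s OR N1 = 1 OR 0 = 1
N3 = t AND p = 0 AND 0 = 0
N4 = N2 AND N3 = 1 AND 0 = 0
N9 = q OR N4 OR s = 0 OR 0 OR 1 = 1
N11 = NOT q = NOT 0 = 1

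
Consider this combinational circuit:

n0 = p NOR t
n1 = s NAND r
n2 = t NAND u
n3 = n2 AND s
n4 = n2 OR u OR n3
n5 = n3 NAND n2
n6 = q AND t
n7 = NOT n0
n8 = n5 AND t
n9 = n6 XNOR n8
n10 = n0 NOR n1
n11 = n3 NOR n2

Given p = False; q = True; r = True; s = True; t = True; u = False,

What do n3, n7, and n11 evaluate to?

n3 = True; n7 = True; n11 = False

n0 = p NOR t = False NOR True = False
n2 = t NAND u = True NAND False = True
n3 = n2 AND s = True AND True = True
n7 = NOT n0 = NOT False = True
n11 = n3 NOR n2 = True NOR True = False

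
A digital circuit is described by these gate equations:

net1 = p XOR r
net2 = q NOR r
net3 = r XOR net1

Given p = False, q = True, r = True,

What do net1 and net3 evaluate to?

net1 = p XOR r = False XOR True = True
net3 = r XOR net1 = True XOR True = False

net1 = True; net3 = False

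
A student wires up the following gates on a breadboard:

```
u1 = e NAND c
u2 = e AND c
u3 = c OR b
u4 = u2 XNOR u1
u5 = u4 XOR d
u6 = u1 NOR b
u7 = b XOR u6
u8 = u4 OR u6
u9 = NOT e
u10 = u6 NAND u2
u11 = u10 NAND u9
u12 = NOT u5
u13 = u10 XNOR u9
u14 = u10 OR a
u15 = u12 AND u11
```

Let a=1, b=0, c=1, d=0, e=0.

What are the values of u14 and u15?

u1 = e NAND c = 0 NAND 1 = 1
u2 = e AND c = 0 AND 1 = 0
u4 = u2 XNOR u1 = 0 XNOR 1 = 0
u5 = u4 XOR d = 0 XOR 0 = 0
u6 = u1 NOR b = 1 NOR 0 = 0
u9 = NOT e = NOT 0 = 1
u10 = u6 NAND u2 = 0 NAND 0 = 1
u11 = u10 NAND u9 = 1 NAND 1 = 0
u12 = NOT u5 = NOT 0 = 1
u14 = u10 OR a = 1 OR 1 = 1
u15 = u12 AND u11 = 1 AND 0 = 0

u14 = 1  u15 = 0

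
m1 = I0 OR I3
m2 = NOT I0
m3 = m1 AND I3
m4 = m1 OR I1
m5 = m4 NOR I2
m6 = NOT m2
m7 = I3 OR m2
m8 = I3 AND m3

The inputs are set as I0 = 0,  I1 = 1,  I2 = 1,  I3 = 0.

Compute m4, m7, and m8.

m4 = 1; m7 = 1; m8 = 0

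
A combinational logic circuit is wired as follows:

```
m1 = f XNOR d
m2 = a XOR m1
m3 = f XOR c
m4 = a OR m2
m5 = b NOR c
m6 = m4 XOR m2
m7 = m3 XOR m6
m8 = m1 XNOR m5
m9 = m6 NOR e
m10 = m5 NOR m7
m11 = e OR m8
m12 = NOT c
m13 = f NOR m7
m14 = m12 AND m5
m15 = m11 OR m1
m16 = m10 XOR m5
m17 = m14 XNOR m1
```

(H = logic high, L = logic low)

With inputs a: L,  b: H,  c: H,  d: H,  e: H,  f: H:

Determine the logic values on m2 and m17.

m1 = f XNOR d = H XNOR H = H
m2 = a XOR m1 = L XOR H = H
m5 = b NOR c = H NOR H = L
m12 = NOT c = NOT H = L
m14 = m12 AND m5 = L AND L = L
m17 = m14 XNOR m1 = L XNOR H = L

m2 = H  m17 = L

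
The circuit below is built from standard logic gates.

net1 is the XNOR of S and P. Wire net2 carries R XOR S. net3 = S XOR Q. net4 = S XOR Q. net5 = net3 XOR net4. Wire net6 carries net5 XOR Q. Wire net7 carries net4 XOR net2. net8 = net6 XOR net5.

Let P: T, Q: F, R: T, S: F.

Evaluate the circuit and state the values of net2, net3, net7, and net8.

net2 = T; net3 = F; net7 = T; net8 = F

net2 = R XOR S = T XOR F = T
net3 = S XOR Q = F XOR F = F
net4 = S XOR Q = F XOR F = F
net5 = net3 XOR net4 = F XOR F = F
net6 = net5 XOR Q = F XOR F = F
net7 = net4 XOR net2 = F XOR T = T
net8 = net6 XOR net5 = F XOR F = F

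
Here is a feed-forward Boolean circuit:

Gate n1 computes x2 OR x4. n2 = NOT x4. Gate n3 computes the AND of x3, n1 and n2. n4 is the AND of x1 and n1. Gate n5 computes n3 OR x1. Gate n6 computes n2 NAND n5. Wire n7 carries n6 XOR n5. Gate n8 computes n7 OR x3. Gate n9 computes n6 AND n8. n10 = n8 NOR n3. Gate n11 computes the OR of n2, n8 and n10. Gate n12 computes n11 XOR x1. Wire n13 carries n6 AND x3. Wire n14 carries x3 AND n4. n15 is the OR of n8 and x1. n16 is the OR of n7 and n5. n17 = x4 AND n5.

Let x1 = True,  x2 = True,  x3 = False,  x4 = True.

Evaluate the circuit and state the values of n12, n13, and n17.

n12 = False  n13 = False  n17 = True

n1 = x2 OR x4 = True OR True = True
n2 = NOT x4 = NOT True = False
n3 = x3 AND n1 AND n2 = False AND True AND False = False
n5 = n3 OR x1 = False OR True = True
n6 = n2 NAND n5 = False NAND True = True
n7 = n6 XOR n5 = True XOR True = False
n8 = n7 OR x3 = False OR False = False
n10 = n8 NOR n3 = False NOR False = True
n11 = n2 OR n8 OR n10 = False OR False OR True = True
n12 = n11 XOR x1 = True XOR True = False
n13 = n6 AND x3 = True AND False = False
n17 = x4 AND n5 = True AND True = True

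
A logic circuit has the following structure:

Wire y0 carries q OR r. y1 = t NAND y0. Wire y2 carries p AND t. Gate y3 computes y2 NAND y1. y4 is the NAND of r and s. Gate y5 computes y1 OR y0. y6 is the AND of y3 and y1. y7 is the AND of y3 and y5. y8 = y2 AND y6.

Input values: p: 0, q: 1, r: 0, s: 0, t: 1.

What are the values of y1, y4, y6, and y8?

y0 = q OR r = 1 OR 0 = 1
y1 = t NAND y0 = 1 NAND 1 = 0
y2 = p AND t = 0 AND 1 = 0
y3 = y2 NAND y1 = 0 NAND 0 = 1
y4 = r NAND s = 0 NAND 0 = 1
y6 = y3 AND y1 = 1 AND 0 = 0
y8 = y2 AND y6 = 0 AND 0 = 0

y1 = 0, y4 = 1, y6 = 0, y8 = 0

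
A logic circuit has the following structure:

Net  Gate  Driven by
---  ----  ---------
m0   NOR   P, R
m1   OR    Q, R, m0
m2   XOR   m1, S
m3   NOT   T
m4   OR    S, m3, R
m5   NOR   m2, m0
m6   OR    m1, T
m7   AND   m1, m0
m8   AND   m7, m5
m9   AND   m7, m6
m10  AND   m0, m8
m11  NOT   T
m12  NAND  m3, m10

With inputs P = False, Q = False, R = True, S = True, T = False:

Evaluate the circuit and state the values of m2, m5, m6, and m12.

m0 = P NOR R = False NOR True = False
m1 = Q OR R OR m0 = False OR True OR False = True
m2 = m1 XOR S = True XOR True = False
m3 = NOT T = NOT False = True
m5 = m2 NOR m0 = False NOR False = True
m6 = m1 OR T = True OR False = True
m7 = m1 AND m0 = True AND False = False
m8 = m7 AND m5 = False AND True = False
m10 = m0 AND m8 = False AND False = False
m12 = m3 NAND m10 = True NAND False = True

m2 = False, m5 = True, m6 = True, m12 = True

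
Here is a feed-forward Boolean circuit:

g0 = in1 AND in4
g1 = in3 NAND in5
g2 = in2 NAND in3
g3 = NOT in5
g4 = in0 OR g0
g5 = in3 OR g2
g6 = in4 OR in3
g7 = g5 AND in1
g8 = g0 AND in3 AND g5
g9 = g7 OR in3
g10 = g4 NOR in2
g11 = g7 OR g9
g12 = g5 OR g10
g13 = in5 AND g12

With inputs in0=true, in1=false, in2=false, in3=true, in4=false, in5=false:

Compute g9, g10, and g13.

g0 = in1 AND in4 = false AND false = false
g2 = in2 NAND in3 = false NAND true = true
g4 = in0 OR g0 = true OR false = true
g5 = in3 OR g2 = true OR true = true
g7 = g5 AND in1 = true AND false = false
g9 = g7 OR in3 = false OR true = true
g10 = g4 NOR in2 = true NOR false = false
g12 = g5 OR g10 = true OR false = true
g13 = in5 AND g12 = false AND true = false

g9 = true, g10 = false, g13 = false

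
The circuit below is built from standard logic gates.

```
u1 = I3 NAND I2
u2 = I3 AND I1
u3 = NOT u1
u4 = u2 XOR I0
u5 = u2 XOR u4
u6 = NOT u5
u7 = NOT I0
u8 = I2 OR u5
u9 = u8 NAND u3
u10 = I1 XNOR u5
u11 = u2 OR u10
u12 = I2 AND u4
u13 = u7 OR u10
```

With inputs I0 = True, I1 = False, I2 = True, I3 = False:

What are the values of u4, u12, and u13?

u2 = I3 AND I1 = False AND False = False
u4 = u2 XOR I0 = False XOR True = True
u5 = u2 XOR u4 = False XOR True = True
u7 = NOT I0 = NOT True = False
u10 = I1 XNOR u5 = False XNOR True = False
u12 = I2 AND u4 = True AND True = True
u13 = u7 OR u10 = False OR False = False

u4 = True, u12 = True, u13 = False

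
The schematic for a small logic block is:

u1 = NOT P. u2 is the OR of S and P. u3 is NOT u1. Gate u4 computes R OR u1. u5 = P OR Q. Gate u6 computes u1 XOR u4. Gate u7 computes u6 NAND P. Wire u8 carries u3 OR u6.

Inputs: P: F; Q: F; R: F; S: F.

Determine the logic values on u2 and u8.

u1 = NOT P = NOT F = T
u2 = S OR P = F OR F = F
u3 = NOT u1 = NOT T = F
u4 = R OR u1 = F OR T = T
u6 = u1 XOR u4 = T XOR T = F
u8 = u3 OR u6 = F OR F = F

u2 = F, u8 = F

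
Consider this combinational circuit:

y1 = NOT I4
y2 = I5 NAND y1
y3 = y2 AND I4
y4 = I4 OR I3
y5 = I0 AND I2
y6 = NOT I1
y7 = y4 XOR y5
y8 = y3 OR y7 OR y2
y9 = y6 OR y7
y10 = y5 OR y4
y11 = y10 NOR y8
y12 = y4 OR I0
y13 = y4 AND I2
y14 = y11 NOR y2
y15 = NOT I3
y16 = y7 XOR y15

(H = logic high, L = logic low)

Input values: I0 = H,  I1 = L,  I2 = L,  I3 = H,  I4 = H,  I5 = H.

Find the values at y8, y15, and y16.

y1 = NOT I4 = NOT H = L
y2 = I5 NAND y1 = H NAND L = H
y3 = y2 AND I4 = H AND H = H
y4 = I4 OR I3 = H OR H = H
y5 = I0 AND I2 = H AND L = L
y7 = y4 XOR y5 = H XOR L = H
y8 = y3 OR y7 OR y2 = H OR H OR H = H
y15 = NOT I3 = NOT H = L
y16 = y7 XOR y15 = H XOR L = H

y8 = H, y15 = L, y16 = H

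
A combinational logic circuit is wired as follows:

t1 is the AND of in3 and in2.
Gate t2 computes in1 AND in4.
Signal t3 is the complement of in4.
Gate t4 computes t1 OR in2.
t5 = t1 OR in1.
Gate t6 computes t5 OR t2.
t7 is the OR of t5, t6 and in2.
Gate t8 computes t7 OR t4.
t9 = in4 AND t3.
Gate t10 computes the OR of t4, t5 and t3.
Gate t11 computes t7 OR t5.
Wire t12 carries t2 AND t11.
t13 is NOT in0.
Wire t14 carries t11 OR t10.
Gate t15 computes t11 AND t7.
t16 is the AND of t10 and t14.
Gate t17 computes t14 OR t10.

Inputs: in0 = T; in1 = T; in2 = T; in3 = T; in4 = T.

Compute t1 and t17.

t1 = T; t17 = T

t1 = in3 AND in2 = T AND T = T
t2 = in1 AND in4 = T AND T = T
t3 = NOT in4 = NOT T = F
t4 = t1 OR in2 = T OR T = T
t5 = t1 OR in1 = T OR T = T
t6 = t5 OR t2 = T OR T = T
t7 = t5 OR t6 OR in2 = T OR T OR T = T
t10 = t4 OR t5 OR t3 = T OR T OR F = T
t11 = t7 OR t5 = T OR T = T
t14 = t11 OR t10 = T OR T = T
t17 = t14 OR t10 = T OR T = T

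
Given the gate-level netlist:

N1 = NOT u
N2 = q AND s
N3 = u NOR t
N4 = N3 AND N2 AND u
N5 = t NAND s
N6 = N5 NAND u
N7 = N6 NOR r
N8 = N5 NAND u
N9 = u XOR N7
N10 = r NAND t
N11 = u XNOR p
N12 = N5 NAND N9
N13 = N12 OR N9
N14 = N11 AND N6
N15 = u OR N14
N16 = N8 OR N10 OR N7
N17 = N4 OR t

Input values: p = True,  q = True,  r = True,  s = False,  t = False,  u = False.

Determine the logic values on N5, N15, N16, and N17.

N5 = True, N15 = False, N16 = True, N17 = False

N2 = q AND s = True AND False = False
N3 = u NOR t = False NOR False = True
N4 = N3 AND N2 AND u = True AND False AND False = False
N5 = t NAND s = False NAND False = True
N6 = N5 NAND u = True NAND False = True
N7 = N6 NOR r = True NOR True = False
N8 = N5 NAND u = True NAND False = True
N10 = r NAND t = True NAND False = True
N11 = u XNOR p = False XNOR True = False
N14 = N11 AND N6 = False AND True = False
N15 = u OR N14 = False OR False = False
N16 = N8 OR N10 OR N7 = True OR True OR False = True
N17 = N4 OR t = False OR False = False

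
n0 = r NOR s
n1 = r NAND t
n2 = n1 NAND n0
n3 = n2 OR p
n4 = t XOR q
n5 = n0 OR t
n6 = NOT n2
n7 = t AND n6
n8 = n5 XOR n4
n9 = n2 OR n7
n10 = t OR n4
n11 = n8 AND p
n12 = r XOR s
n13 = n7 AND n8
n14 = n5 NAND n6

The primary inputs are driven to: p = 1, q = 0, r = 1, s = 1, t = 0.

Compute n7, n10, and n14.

n0 = r NOR s = 1 NOR 1 = 0
n1 = r NAND t = 1 NAND 0 = 1
n2 = n1 NAND n0 = 1 NAND 0 = 1
n4 = t XOR q = 0 XOR 0 = 0
n5 = n0 OR t = 0 OR 0 = 0
n6 = NOT n2 = NOT 1 = 0
n7 = t AND n6 = 0 AND 0 = 0
n10 = t OR n4 = 0 OR 0 = 0
n14 = n5 NAND n6 = 0 NAND 0 = 1

n7 = 0  n10 = 0  n14 = 1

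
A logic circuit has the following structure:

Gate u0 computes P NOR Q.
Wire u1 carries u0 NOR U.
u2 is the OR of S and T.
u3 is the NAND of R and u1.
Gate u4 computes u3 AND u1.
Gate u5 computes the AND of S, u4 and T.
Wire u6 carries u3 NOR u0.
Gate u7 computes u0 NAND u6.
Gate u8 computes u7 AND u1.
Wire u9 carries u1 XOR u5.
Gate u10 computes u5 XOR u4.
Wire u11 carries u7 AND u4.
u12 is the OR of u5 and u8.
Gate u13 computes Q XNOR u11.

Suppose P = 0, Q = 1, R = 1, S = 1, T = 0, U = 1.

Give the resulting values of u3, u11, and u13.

u3 = 1, u11 = 0, u13 = 0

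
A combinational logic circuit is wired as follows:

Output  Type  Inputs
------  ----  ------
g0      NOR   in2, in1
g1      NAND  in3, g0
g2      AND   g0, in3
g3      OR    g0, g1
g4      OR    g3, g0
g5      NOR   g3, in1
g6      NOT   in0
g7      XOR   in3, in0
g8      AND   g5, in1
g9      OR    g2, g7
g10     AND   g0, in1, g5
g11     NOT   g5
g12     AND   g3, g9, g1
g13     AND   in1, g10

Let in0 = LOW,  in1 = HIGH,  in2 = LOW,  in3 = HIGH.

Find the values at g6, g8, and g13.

g0 = in2 NOR in1 = LOW NOR HIGH = LOW
g1 = in3 NAND g0 = HIGH NAND LOW = HIGH
g3 = g0 OR g1 = LOW OR HIGH = HIGH
g5 = g3 NOR in1 = HIGH NOR HIGH = LOW
g6 = NOT in0 = NOT LOW = HIGH
g8 = g5 AND in1 = LOW AND HIGH = LOW
g10 = g0 AND in1 AND g5 = LOW AND HIGH AND LOW = LOW
g13 = in1 AND g10 = HIGH AND LOW = LOW

g6 = HIGH, g8 = LOW, g13 = LOW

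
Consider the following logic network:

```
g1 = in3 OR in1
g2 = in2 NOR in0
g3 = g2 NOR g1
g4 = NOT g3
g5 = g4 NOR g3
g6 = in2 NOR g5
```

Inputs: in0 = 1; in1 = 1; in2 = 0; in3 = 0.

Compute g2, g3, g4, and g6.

g1 = in3 OR in1 = 0 OR 1 = 1
g2 = in2 NOR in0 = 0 NOR 1 = 0
g3 = g2 NOR g1 = 0 NOR 1 = 0
g4 = NOT g3 = NOT 0 = 1
g5 = g4 NOR g3 = 1 NOR 0 = 0
g6 = in2 NOR g5 = 0 NOR 0 = 1

g2 = 0; g3 = 0; g4 = 1; g6 = 1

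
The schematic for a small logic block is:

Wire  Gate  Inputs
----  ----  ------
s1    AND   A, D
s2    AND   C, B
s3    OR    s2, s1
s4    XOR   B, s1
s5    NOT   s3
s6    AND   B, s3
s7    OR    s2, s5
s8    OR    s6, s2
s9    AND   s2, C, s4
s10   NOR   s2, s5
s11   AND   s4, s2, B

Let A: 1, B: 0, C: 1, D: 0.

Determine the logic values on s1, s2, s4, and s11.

s1 = A AND D = 1 AND 0 = 0
s2 = C AND B = 1 AND 0 = 0
s4 = B XOR s1 = 0 XOR 0 = 0
s11 = s4 AND s2 AND B = 0 AND 0 AND 0 = 0

s1 = 0, s2 = 0, s4 = 0, s11 = 0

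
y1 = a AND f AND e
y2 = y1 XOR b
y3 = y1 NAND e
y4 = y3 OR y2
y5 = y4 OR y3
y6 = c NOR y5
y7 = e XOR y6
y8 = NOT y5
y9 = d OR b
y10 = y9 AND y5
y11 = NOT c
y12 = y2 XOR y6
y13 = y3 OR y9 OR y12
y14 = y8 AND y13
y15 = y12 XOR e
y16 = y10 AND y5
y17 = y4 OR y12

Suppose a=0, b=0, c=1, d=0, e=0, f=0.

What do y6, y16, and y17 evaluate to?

y6 = 0, y16 = 0, y17 = 1

y1 = a AND f AND e = 0 AND 0 AND 0 = 0
y2 = y1 XOR b = 0 XOR 0 = 0
y3 = y1 NAND e = 0 NAND 0 = 1
y4 = y3 OR y2 = 1 OR 0 = 1
y5 = y4 OR y3 = 1 OR 1 = 1
y6 = c NOR y5 = 1 NOR 1 = 0
y9 = d OR b = 0 OR 0 = 0
y10 = y9 AND y5 = 0 AND 1 = 0
y12 = y2 XOR y6 = 0 XOR 0 = 0
y16 = y10 AND y5 = 0 AND 1 = 0
y17 = y4 OR y12 = 1 OR 0 = 1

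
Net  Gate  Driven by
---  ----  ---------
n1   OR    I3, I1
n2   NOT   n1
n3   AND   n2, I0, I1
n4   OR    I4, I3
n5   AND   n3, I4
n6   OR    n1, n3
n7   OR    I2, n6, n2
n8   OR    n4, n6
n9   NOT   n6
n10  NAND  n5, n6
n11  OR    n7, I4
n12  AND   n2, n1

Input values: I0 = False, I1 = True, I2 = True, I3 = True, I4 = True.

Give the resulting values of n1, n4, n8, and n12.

n1 = I3 OR I1 = True OR True = True
n2 = NOT n1 = NOT True = False
n3 = n2 AND I0 AND I1 = False AND False AND True = False
n4 = I4 OR I3 = True OR True = True
n6 = n1 OR n3 = True OR False = True
n8 = n4 OR n6 = True OR True = True
n12 = n2 AND n1 = False AND True = False

n1 = True, n4 = True, n8 = True, n12 = False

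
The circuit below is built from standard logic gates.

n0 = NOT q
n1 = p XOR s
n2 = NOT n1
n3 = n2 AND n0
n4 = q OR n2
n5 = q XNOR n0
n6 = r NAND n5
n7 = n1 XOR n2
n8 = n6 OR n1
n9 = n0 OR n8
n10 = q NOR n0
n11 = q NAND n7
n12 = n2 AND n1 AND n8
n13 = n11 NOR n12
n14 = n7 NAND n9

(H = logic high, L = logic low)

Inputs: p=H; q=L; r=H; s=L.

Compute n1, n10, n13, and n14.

n1 = H, n10 = L, n13 = L, n14 = L

n0 = NOT q = NOT L = H
n1 = p XOR s = H XOR L = H
n2 = NOT n1 = NOT H = L
n5 = q XNOR n0 = L XNOR H = L
n6 = r NAND n5 = H NAND L = H
n7 = n1 XOR n2 = H XOR L = H
n8 = n6 OR n1 = H OR H = H
n9 = n0 OR n8 = H OR H = H
n10 = q NOR n0 = L NOR H = L
n11 = q NAND n7 = L NAND H = H
n12 = n2 AND n1 AND n8 = L AND H AND H = L
n13 = n11 NOR n12 = H NOR L = L
n14 = n7 NAND n9 = H NAND H = L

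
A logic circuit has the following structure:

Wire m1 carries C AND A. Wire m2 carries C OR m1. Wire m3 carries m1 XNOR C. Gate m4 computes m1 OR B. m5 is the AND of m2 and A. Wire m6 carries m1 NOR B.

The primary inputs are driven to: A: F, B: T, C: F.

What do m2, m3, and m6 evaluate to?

m1 = C AND A = F AND F = F
m2 = C OR m1 = F OR F = F
m3 = m1 XNOR C = F XNOR F = T
m6 = m1 NOR B = F NOR T = F

m2 = F  m3 = T  m6 = F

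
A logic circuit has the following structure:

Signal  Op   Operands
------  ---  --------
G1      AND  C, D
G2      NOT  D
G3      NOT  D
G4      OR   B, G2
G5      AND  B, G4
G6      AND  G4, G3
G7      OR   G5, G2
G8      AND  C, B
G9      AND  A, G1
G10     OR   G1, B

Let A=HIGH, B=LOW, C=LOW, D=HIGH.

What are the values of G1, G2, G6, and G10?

G1 = C AND D = LOW AND HIGH = LOW
G2 = NOT D = NOT HIGH = LOW
G3 = NOT D = NOT HIGH = LOW
G4 = B OR G2 = LOW OR LOW = LOW
G6 = G4 AND G3 = LOW AND LOW = LOW
G10 = G1 OR B = LOW OR LOW = LOW

G1 = LOW, G2 = LOW, G6 = LOW, G10 = LOW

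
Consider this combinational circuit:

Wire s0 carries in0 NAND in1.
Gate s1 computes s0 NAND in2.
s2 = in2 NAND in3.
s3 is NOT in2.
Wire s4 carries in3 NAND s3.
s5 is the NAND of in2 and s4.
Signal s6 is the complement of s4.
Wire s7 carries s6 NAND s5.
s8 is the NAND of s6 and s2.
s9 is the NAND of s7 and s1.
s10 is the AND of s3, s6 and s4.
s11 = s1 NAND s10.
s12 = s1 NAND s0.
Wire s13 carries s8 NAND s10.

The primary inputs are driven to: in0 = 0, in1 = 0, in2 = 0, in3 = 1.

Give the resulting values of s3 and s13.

s3 = 1  s13 = 1

s2 = in2 NAND in3 = 0 NAND 1 = 1
s3 = NOT in2 = NOT 0 = 1
s4 = in3 NAND s3 = 1 NAND 1 = 0
s6 = NOT s4 = NOT 0 = 1
s8 = s6 NAND s2 = 1 NAND 1 = 0
s10 = s3 AND s6 AND s4 = 1 AND 1 AND 0 = 0
s13 = s8 NAND s10 = 0 NAND 0 = 1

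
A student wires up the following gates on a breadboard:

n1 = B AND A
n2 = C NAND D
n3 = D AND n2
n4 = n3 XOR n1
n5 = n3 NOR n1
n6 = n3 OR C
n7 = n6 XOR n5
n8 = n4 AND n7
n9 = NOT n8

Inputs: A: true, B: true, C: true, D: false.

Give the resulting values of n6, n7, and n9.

n1 = B AND A = true AND true = true
n2 = C NAND D = true NAND false = true
n3 = D AND n2 = false AND true = false
n4 = n3 XOR n1 = false XOR true = true
n5 = n3 NOR n1 = false NOR true = false
n6 = n3 OR C = false OR true = true
n7 = n6 XOR n5 = true XOR false = true
n8 = n4 AND n7 = true AND true = true
n9 = NOT n8 = NOT true = false

n6 = true, n7 = true, n9 = false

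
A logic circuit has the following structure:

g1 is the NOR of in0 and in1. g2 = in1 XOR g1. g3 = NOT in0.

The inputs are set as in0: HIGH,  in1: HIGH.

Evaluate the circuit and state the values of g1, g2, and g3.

g1 = LOW, g2 = HIGH, g3 = LOW

g1 = in0 NOR in1 = HIGH NOR HIGH = LOW
g2 = in1 XOR g1 = HIGH XOR LOW = HIGH
g3 = NOT in0 = NOT HIGH = LOW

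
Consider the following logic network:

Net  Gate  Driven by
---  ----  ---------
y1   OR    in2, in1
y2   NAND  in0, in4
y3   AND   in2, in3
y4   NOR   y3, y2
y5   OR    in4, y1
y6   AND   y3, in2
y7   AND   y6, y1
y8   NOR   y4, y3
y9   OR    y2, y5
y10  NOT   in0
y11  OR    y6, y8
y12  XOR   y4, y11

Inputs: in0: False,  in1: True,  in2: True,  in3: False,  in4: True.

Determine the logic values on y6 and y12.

y6 = False, y12 = True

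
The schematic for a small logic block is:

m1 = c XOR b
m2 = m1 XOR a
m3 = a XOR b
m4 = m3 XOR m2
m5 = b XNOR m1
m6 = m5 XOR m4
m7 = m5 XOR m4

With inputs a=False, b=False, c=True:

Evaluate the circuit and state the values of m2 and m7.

m1 = c XOR b = True XOR False = True
m2 = m1 XOR a = True XOR False = True
m3 = a XOR b = False XOR False = False
m4 = m3 XOR m2 = False XOR True = True
m5 = b XNOR m1 = False XNOR True = False
m7 = m5 XOR m4 = False XOR True = True

m2 = True  m7 = True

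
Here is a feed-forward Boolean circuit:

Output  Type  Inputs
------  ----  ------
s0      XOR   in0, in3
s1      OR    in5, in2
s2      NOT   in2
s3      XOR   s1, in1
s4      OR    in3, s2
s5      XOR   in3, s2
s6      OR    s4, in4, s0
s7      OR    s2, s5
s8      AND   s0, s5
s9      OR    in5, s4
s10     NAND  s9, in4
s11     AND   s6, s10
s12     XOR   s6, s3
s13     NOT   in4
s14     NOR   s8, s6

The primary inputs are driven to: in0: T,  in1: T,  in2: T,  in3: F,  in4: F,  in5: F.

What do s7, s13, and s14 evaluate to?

s7 = F, s13 = T, s14 = F

s0 = in0 XOR in3 = T XOR F = T
s2 = NOT in2 = NOT T = F
s4 = in3 OR s2 = F OR F = F
s5 = in3 XOR s2 = F XOR F = F
s6 = s4 OR in4 OR s0 = F OR F OR T = T
s7 = s2 OR s5 = F OR F = F
s8 = s0 AND s5 = T AND F = F
s13 = NOT in4 = NOT F = T
s14 = s8 NOR s6 = F NOR T = F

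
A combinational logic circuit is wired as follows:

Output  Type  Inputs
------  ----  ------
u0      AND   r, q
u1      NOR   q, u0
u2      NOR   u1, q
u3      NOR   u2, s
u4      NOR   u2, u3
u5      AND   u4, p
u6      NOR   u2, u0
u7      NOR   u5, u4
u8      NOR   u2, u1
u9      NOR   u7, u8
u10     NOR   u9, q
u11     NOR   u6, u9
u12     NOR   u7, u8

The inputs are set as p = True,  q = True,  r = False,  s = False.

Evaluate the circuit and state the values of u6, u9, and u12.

u0 = r AND q = False AND True = False
u1 = q NOR u0 = True NOR False = False
u2 = u1 NOR q = False NOR True = False
u3 = u2 NOR s = False NOR False = True
u4 = u2 NOR u3 = False NOR True = False
u5 = u4 AND p = False AND True = False
u6 = u2 NOR u0 = False NOR False = True
u7 = u5 NOR u4 = False NOR False = True
u8 = u2 NOR u1 = False NOR False = True
u9 = u7 NOR u8 = True NOR True = False
u12 = u7 NOR u8 = True NOR True = False

u6 = True; u9 = False; u12 = False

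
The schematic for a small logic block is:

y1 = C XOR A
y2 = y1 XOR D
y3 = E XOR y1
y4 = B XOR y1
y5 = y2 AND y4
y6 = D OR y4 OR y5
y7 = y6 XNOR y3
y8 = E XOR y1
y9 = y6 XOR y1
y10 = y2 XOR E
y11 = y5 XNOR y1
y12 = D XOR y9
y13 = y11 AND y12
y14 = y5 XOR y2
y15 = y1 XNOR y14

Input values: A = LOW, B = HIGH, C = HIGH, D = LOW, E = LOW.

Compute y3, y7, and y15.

y3 = HIGH, y7 = LOW, y15 = HIGH

y1 = C XOR A = HIGH XOR LOW = HIGH
y2 = y1 XOR D = HIGH XOR LOW = HIGH
y3 = E XOR y1 = LOW XOR HIGH = HIGH
y4 = B XOR y1 = HIGH XOR HIGH = LOW
y5 = y2 AND y4 = HIGH AND LOW = LOW
y6 = D OR y4 OR y5 = LOW OR LOW OR LOW = LOW
y7 = y6 XNOR y3 = LOW XNOR HIGH = LOW
y14 = y5 XOR y2 = LOW XOR HIGH = HIGH
y15 = y1 XNOR y14 = HIGH XNOR HIGH = HIGH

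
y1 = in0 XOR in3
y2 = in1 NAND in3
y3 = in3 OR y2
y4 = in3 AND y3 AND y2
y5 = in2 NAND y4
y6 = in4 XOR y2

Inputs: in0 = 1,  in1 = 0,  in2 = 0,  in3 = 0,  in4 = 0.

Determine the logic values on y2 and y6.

y2 = in1 NAND in3 = 0 NAND 0 = 1
y6 = in4 XOR y2 = 0 XOR 1 = 1

y2 = 1, y6 = 1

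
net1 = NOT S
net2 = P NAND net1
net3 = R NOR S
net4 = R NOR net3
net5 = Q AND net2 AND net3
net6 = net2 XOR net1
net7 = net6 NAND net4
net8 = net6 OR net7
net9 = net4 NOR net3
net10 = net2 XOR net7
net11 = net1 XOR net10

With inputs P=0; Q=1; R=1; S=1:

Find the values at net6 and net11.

net1 = NOT S = NOT 1 = 0
net2 = P NAND net1 = 0 NAND 0 = 1
net3 = R NOR S = 1 NOR 1 = 0
net4 = R NOR net3 = 1 NOR 0 = 0
net6 = net2 XOR net1 = 1 XOR 0 = 1
net7 = net6 NAND net4 = 1 NAND 0 = 1
net10 = net2 XOR net7 = 1 XOR 1 = 0
net11 = net1 XOR net10 = 0 XOR 0 = 0

net6 = 1  net11 = 0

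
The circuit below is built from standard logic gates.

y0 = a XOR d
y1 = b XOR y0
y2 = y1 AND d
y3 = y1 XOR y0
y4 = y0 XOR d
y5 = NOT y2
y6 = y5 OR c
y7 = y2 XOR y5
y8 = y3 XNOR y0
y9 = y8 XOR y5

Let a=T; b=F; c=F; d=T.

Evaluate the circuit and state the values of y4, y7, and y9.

y4 = T, y7 = T, y9 = F

y0 = a XOR d = T XOR T = F
y1 = b XOR y0 = F XOR F = F
y2 = y1 AND d = F AND T = F
y3 = y1 XOR y0 = F XOR F = F
y4 = y0 XOR d = F XOR T = T
y5 = NOT y2 = NOT F = T
y7 = y2 XOR y5 = F XOR T = T
y8 = y3 XNOR y0 = F XNOR F = T
y9 = y8 XOR y5 = T XOR T = F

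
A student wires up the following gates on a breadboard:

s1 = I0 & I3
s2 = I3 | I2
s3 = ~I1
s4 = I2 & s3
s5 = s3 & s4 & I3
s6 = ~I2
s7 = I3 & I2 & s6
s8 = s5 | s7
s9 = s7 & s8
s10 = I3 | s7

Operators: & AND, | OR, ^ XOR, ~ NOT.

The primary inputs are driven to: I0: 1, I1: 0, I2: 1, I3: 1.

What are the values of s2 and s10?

s2 = 1, s10 = 1

s2 = I3 OR I2 = 1 OR 1 = 1
s6 = NOT I2 = NOT 1 = 0
s7 = I3 AND I2 AND s6 = 1 AND 1 AND 0 = 0
s10 = I3 OR s7 = 1 OR 0 = 1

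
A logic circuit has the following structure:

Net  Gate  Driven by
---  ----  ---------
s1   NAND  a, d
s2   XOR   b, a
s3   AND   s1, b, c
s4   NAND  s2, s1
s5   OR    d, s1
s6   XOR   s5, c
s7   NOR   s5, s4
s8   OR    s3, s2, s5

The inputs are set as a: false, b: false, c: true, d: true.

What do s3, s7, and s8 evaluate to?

s1 = a NAND d = false NAND true = true
s2 = b XOR a = false XOR false = false
s3 = s1 AND b AND c = true AND false AND true = false
s4 = s2 NAND s1 = false NAND true = true
s5 = d OR s1 = true OR true = true
s7 = s5 NOR s4 = true NOR true = false
s8 = s3 OR s2 OR s5 = false OR false OR true = true

s3 = false, s7 = false, s8 = true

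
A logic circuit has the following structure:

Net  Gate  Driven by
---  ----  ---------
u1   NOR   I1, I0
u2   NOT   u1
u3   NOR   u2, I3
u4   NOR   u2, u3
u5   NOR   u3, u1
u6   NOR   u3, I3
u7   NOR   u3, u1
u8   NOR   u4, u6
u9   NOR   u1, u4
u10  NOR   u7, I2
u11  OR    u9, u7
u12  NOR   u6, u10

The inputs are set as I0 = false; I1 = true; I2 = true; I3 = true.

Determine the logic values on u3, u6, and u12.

u3 = false; u6 = false; u12 = true

u1 = I1 NOR I0 = true NOR false = false
u2 = NOT u1 = NOT false = true
u3 = u2 NOR I3 = true NOR true = false
u6 = u3 NOR I3 = false NOR true = false
u7 = u3 NOR u1 = false NOR false = true
u10 = u7 NOR I2 = true NOR true = false
u12 = u6 NOR u10 = false NOR false = true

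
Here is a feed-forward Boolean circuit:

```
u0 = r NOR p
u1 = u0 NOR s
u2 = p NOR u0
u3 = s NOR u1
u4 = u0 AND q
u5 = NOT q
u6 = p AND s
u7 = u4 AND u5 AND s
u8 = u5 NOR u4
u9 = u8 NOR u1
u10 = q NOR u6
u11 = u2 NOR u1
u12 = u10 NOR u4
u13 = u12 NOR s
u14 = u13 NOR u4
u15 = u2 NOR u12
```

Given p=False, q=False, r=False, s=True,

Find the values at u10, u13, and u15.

u0 = r NOR p = False NOR False = True
u2 = p NOR u0 = False NOR True = False
u4 = u0 AND q = True AND False = False
u6 = p AND s = False AND True = False
u10 = q NOR u6 = False NOR False = True
u12 = u10 NOR u4 = True NOR False = False
u13 = u12 NOR s = False NOR True = False
u15 = u2 NOR u12 = False NOR False = True

u10 = True; u13 = False; u15 = True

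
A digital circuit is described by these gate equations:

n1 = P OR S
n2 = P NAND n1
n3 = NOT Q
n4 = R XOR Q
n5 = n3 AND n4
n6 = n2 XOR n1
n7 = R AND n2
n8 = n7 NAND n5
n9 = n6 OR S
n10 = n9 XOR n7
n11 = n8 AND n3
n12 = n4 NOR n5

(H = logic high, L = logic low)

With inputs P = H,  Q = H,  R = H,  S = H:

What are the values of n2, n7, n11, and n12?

n1 = P OR S = H OR H = H
n2 = P NAND n1 = H NAND H = L
n3 = NOT Q = NOT H = L
n4 = R XOR Q = H XOR H = L
n5 = n3 AND n4 = L AND L = L
n7 = R AND n2 = H AND L = L
n8 = n7 NAND n5 = L NAND L = H
n11 = n8 AND n3 = H AND L = L
n12 = n4 NOR n5 = L NOR L = H

n2 = L; n7 = L; n11 = L; n12 = H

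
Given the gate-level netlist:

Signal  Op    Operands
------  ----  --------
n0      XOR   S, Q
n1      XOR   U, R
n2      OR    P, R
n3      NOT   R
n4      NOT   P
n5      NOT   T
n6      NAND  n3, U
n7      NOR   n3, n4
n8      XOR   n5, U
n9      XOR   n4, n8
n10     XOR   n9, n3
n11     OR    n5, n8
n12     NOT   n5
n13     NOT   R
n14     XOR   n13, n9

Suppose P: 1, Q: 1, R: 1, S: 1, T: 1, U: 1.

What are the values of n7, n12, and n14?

n7 = 1  n12 = 1  n14 = 1

n3 = NOT R = NOT 1 = 0
n4 = NOT P = NOT 1 = 0
n5 = NOT T = NOT 1 = 0
n7 = n3 NOR n4 = 0 NOR 0 = 1
n8 = n5 XOR U = 0 XOR 1 = 1
n9 = n4 XOR n8 = 0 XOR 1 = 1
n12 = NOT n5 = NOT 0 = 1
n13 = NOT R = NOT 1 = 0
n14 = n13 XOR n9 = 0 XOR 1 = 1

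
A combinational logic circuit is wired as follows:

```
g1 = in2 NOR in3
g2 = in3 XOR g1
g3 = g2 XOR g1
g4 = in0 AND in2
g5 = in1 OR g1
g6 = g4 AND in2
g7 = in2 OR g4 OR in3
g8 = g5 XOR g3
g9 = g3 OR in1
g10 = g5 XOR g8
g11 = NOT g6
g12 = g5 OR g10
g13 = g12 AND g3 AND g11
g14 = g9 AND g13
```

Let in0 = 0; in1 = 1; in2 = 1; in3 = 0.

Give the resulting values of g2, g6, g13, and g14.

g2 = 0, g6 = 0, g13 = 0, g14 = 0

g1 = in2 NOR in3 = 1 NOR 0 = 0
g2 = in3 XOR g1 = 0 XOR 0 = 0
g3 = g2 XOR g1 = 0 XOR 0 = 0
g4 = in0 AND in2 = 0 AND 1 = 0
g5 = in1 OR g1 = 1 OR 0 = 1
g6 = g4 AND in2 = 0 AND 1 = 0
g8 = g5 XOR g3 = 1 XOR 0 = 1
g9 = g3 OR in1 = 0 OR 1 = 1
g10 = g5 XOR g8 = 1 XOR 1 = 0
g11 = NOT g6 = NOT 0 = 1
g12 = g5 OR g10 = 1 OR 0 = 1
g13 = g12 AND g3 AND g11 = 1 AND 0 AND 1 = 0
g14 = g9 AND g13 = 1 AND 0 = 0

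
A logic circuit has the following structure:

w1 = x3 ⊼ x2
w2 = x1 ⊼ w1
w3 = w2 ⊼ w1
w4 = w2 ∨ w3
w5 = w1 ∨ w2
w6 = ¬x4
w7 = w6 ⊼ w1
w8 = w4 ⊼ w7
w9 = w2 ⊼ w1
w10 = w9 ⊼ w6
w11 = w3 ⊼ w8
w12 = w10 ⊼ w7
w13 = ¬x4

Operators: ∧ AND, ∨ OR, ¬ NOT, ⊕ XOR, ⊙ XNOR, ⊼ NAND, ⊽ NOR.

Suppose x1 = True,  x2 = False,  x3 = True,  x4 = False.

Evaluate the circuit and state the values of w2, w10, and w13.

w2 = False  w10 = False  w13 = True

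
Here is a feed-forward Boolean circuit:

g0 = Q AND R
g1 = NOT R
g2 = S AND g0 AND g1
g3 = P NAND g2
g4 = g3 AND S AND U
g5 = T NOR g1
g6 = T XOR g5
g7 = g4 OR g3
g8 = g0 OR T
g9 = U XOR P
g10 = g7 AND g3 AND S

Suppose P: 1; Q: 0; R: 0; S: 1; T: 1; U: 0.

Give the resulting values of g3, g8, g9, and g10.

g3 = 1, g8 = 1, g9 = 1, g10 = 1

g0 = Q AND R = 0 AND 0 = 0
g1 = NOT R = NOT 0 = 1
g2 = S AND g0 AND g1 = 1 AND 0 AND 1 = 0
g3 = P NAND g2 = 1 NAND 0 = 1
g4 = g3 AND S AND U = 1 AND 1 AND 0 = 0
g7 = g4 OR g3 = 0 OR 1 = 1
g8 = g0 OR T = 0 OR 1 = 1
g9 = U XOR P = 0 XOR 1 = 1
g10 = g7 AND g3 AND S = 1 AND 1 AND 1 = 1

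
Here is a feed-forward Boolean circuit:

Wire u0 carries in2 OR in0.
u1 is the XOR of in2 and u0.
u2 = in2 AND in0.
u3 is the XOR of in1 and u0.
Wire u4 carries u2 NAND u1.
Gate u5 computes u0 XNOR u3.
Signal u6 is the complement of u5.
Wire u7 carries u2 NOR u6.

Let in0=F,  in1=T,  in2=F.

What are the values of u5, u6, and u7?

u0 = in2 OR in0 = F OR F = F
u2 = in2 AND in0 = F AND F = F
u3 = in1 XOR u0 = T XOR F = T
u5 = u0 XNOR u3 = F XNOR T = F
u6 = NOT u5 = NOT F = T
u7 = u2 NOR u6 = F NOR T = F

u5 = F; u6 = T; u7 = F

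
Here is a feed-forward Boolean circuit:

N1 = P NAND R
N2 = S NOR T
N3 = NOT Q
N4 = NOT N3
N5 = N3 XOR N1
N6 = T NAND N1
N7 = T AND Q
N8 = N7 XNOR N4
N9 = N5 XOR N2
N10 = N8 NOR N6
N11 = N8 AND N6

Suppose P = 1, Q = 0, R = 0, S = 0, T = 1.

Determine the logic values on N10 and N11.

N10 = 0, N11 = 0

N1 = P NAND R = 1 NAND 0 = 1
N3 = NOT Q = NOT 0 = 1
N4 = NOT N3 = NOT 1 = 0
N6 = T NAND N1 = 1 NAND 1 = 0
N7 = T AND Q = 1 AND 0 = 0
N8 = N7 XNOR N4 = 0 XNOR 0 = 1
N10 = N8 NOR N6 = 1 NOR 0 = 0
N11 = N8 AND N6 = 1 AND 0 = 0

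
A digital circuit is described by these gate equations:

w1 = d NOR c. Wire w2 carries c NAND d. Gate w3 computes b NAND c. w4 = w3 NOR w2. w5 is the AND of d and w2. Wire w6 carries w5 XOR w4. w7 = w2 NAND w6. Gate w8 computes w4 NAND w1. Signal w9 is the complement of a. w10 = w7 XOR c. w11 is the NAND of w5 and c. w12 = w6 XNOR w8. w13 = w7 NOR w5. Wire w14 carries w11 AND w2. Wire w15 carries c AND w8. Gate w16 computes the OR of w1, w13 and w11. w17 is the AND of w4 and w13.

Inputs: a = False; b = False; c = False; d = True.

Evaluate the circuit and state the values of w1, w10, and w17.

w1 = d NOR c = True NOR False = False
w2 = c NAND d = False NAND True = True
w3 = b NAND c = False NAND False = True
w4 = w3 NOR w2 = True NOR True = False
w5 = d AND w2 = True AND True = True
w6 = w5 XOR w4 = True XOR False = True
w7 = w2 NAND w6 = True NAND True = False
w10 = w7 XOR c = False XOR False = False
w13 = w7 NOR w5 = False NOR True = False
w17 = w4 AND w13 = False AND False = False

w1 = False, w10 = False, w17 = False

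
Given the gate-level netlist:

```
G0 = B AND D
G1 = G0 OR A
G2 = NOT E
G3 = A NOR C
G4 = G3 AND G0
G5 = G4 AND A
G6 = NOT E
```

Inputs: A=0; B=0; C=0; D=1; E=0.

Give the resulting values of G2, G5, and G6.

G2 = 1, G5 = 0, G6 = 1

G0 = B AND D = 0 AND 1 = 0
G2 = NOT E = NOT 0 = 1
G3 = A NOR C = 0 NOR 0 = 1
G4 = G3 AND G0 = 1 AND 0 = 0
G5 = G4 AND A = 0 AND 0 = 0
G6 = NOT E = NOT 0 = 1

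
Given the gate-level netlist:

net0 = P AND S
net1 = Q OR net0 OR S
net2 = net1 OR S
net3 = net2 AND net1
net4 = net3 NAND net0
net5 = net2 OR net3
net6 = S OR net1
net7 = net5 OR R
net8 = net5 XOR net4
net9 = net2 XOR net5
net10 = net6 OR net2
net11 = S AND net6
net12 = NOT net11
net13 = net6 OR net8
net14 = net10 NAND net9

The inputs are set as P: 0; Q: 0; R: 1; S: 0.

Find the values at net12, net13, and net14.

net0 = P AND S = 0 AND 0 = 0
net1 = Q OR net0 OR S = 0 OR 0 OR 0 = 0
net2 = net1 OR S = 0 OR 0 = 0
net3 = net2 AND net1 = 0 AND 0 = 0
net4 = net3 NAND net0 = 0 NAND 0 = 1
net5 = net2 OR net3 = 0 OR 0 = 0
net6 = S OR net1 = 0 OR 0 = 0
net8 = net5 XOR net4 = 0 XOR 1 = 1
net9 = net2 XOR net5 = 0 XOR 0 = 0
net10 = net6 OR net2 = 0 OR 0 = 0
net11 = S AND net6 = 0 AND 0 = 0
net12 = NOT net11 = NOT 0 = 1
net13 = net6 OR net8 = 0 OR 1 = 1
net14 = net10 NAND net9 = 0 NAND 0 = 1

net12 = 1; net13 = 1; net14 = 1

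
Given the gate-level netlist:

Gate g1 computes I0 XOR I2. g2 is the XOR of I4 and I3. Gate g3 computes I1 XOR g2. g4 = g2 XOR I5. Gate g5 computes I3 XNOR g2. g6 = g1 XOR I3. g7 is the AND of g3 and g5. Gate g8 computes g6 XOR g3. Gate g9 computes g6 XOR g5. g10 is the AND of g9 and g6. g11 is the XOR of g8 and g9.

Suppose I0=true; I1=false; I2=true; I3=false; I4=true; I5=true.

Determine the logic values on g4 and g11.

g1 = I0 XOR I2 = true XOR true = false
g2 = I4 XOR I3 = true XOR false = true
g3 = I1 XOR g2 = false XOR true = true
g4 = g2 XOR I5 = true XOR true = false
g5 = I3 XNOR g2 = false XNOR true = false
g6 = g1 XOR I3 = false XOR false = false
g8 = g6 XOR g3 = false XOR true = true
g9 = g6 XOR g5 = false XOR false = false
g11 = g8 XOR g9 = true XOR false = true

g4 = false  g11 = true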